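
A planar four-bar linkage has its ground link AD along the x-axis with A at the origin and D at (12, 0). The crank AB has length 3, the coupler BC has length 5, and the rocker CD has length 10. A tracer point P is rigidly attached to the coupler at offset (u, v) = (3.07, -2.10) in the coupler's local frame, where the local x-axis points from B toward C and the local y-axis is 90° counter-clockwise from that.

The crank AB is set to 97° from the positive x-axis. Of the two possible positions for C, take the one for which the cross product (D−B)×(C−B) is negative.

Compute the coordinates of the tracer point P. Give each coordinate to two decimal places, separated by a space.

-0.68 -0.73

A=(0,0), D=(12.00,0)
B = A + 3.00·(cos97°, sin97°) = (-0.3656, 2.9776)
|BD| = 12.7191
circle(B,5.00) ∩ circle(D,10.00): a=3.4112, h=3.6556
  candidates: C₊=(3.8066,5.7331) cross=46.496; C₋=(2.0950,-1.3750) cross=-46.496
  mode - wants cross < 0 → take C=(2.0950,-1.3750) (cross=-46.496)
ex = (C−B)/|BC| = (0.4921,-0.8705); ey = (0.8705,0.4921)
P = B + 3.07·ex + -2.10·ey = (-0.6829,-0.7283)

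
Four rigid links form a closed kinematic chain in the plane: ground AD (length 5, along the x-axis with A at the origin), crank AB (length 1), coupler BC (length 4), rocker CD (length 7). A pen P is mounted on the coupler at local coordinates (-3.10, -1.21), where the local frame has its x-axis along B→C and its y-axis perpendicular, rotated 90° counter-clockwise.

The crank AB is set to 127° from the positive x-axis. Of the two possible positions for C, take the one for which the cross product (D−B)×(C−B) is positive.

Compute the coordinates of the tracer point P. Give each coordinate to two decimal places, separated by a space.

0.23 -2.42

A=(0,0), D=(5.00,0)
B = A + 1.00·(cos127°, sin127°) = (-0.6018, 0.7986)
|BD| = 5.6585
circle(B,4.00) ∩ circle(D,7.00): a=-0.0868, h=3.9991
  candidates: C₊=(-0.1233,4.7699) cross=22.629; C₋=(-1.2521,-3.1481) cross=-22.629
  mode + wants cross > 0 → take C=(-0.1233,4.7699) (cross=22.629)
ex = (C−B)/|BC| = (0.1196,0.9928); ey = (-0.9928,0.1196)
P = B + -3.10·ex + -1.21·ey = (0.2286,-2.4239)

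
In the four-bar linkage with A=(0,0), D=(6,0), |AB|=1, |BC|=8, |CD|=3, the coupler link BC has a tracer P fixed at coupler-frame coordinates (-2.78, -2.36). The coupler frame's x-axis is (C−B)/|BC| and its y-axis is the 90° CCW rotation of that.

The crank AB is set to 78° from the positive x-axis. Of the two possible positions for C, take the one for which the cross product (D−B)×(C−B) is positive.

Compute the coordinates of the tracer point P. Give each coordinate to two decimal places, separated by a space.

-2.21 -1.75

A=(0,0), D=(6.00,0)
B = A + 1.00·(cos78°, sin78°) = (0.2079, 0.9781)
|BD| = 5.8741
circle(B,8.00) ∩ circle(D,3.00): a=7.6186, h=2.4406
  candidates: C₊=(8.1266,2.1161) cross=14.336; C₋=(7.3138,-2.6970) cross=-14.336
  mode + wants cross > 0 → take C=(8.1266,2.1161) (cross=14.336)
ex = (C−B)/|BC| = (0.9898,0.1422); ey = (-0.1422,0.9898)
P = B + -2.78·ex + -2.36·ey = (-2.2081,-1.7533)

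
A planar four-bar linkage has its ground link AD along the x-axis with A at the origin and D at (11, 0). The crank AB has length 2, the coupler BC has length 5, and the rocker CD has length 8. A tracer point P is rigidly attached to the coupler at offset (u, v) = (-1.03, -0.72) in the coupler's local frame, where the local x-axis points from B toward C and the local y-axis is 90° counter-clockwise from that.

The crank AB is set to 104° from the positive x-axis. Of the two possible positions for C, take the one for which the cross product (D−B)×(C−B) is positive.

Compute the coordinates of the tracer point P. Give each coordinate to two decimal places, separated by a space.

A=(0,0), D=(11.00,0)
B = A + 2.00·(cos104°, sin104°) = (-0.4838, 1.9406)
|BD| = 11.6467
circle(B,5.00) ∩ circle(D,8.00): a=4.1490, h=2.7903
  candidates: C₊=(4.0721,4.0005) cross=32.497; C₋=(3.1423,-1.5020) cross=-32.497
  mode + wants cross > 0 → take C=(4.0721,4.0005) (cross=32.497)
ex = (C−B)/|BC| = (0.9112,0.4120); ey = (-0.4120,0.9112)
P = B + -1.03·ex + -0.72·ey = (-1.1257,0.8602)

-1.13 0.86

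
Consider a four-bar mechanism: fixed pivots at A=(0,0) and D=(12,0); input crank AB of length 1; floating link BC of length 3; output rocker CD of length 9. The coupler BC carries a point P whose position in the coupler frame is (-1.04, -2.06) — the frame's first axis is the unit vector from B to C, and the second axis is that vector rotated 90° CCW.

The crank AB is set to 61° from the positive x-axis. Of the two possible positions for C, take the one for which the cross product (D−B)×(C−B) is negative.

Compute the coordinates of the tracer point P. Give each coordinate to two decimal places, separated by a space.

A=(0,0), D=(12.00,0)
B = A + 1.00·(cos61°, sin61°) = (0.4848, 0.8746)
|BD| = 11.5484
circle(B,3.00) ∩ circle(D,9.00): a=2.6569, h=1.3932
  candidates: C₊=(3.2395,2.0626) cross=16.090; C₋=(3.0285,-0.7158) cross=-16.090
  mode - wants cross < 0 → take C=(3.0285,-0.7158) (cross=-16.090)
ex = (C−B)/|BC| = (0.8479,-0.5302); ey = (0.5302,0.8479)
P = B + -1.04·ex + -2.06·ey = (-1.4891,-0.3207)

-1.49 -0.32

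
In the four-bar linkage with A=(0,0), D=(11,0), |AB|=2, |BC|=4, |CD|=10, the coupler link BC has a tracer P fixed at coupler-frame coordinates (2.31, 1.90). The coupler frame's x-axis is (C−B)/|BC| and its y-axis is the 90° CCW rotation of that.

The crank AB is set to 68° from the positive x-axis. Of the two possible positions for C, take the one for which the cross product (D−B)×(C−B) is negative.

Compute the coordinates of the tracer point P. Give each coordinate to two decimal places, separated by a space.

A=(0,0), D=(11.00,0)
B = A + 2.00·(cos68°, sin68°) = (0.7492, 1.8544)
|BD| = 10.4172
circle(B,4.00) ∩ circle(D,10.00): a=1.1768, h=3.8230
  candidates: C₊=(2.5877,5.4068) cross=39.825; C₋=(1.2267,-2.1170) cross=-39.825
  mode - wants cross < 0 → take C=(1.2267,-2.1170) (cross=-39.825)
ex = (C−B)/|BC| = (0.1194,-0.9929); ey = (0.9929,0.1194)
P = B + 2.31·ex + 1.90·ey = (2.9114,-0.2123)

2.91 -0.21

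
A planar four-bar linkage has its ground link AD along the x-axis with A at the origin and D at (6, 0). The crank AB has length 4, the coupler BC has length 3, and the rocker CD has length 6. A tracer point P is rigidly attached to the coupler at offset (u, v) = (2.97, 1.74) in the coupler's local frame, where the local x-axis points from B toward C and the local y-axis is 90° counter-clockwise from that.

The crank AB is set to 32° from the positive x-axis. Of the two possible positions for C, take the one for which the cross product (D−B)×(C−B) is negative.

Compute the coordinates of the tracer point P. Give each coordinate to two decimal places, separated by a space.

0.41 0.39

A=(0,0), D=(6.00,0)
B = A + 4.00·(cos32°, sin32°) = (3.3922, 2.1197)
|BD| = 3.3606
circle(B,3.00) ∩ circle(D,6.00): a=-2.3368, h=1.8813
  candidates: C₊=(2.7654,5.0535) cross=6.322; C₋=(0.3922,2.1337) cross=-6.322
  mode - wants cross < 0 → take C=(0.3922,2.1337) (cross=-6.322)
ex = (C−B)/|BC| = (-1.0000,0.0047); ey = (-0.0047,-1.0000)
P = B + 2.97·ex + 1.74·ey = (0.4141,0.3936)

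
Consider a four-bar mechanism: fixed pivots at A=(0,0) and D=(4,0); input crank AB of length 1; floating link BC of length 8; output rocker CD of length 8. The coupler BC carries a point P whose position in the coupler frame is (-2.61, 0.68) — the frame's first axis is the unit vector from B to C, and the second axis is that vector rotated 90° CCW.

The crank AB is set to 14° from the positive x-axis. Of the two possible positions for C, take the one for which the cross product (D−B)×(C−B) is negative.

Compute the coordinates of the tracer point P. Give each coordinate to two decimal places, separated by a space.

A=(0,0), D=(4.00,0)
B = A + 1.00·(cos14°, sin14°) = (0.9703, 0.2419)
|BD| = 3.0393
circle(B,8.00) ∩ circle(D,8.00): a=1.5197, h=7.8543
  candidates: C₊=(3.1103,7.9504) cross=23.872; C₋=(1.8600,-7.7085) cross=-23.872
  mode - wants cross < 0 → take C=(1.8600,-7.7085) (cross=-23.872)
ex = (C−B)/|BC| = (0.1112,-0.9938); ey = (0.9938,0.1112)
P = B + -2.61·ex + 0.68·ey = (1.3558,2.9114)

1.36 2.91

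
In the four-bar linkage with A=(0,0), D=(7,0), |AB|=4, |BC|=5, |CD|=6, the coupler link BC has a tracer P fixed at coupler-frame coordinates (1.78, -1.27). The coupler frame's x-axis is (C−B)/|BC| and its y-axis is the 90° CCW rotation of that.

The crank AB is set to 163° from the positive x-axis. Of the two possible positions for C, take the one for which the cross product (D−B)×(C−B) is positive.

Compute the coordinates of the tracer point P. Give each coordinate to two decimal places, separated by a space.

A=(0,0), D=(7.00,0)
B = A + 4.00·(cos163°, sin163°) = (-3.8252, 1.1695)
|BD| = 10.8882
circle(B,5.00) ∩ circle(D,6.00): a=4.9390, h=0.7788
  candidates: C₊=(1.1688,1.4133) cross=8.480; C₋=(1.0015,-0.1353) cross=-8.480
  mode + wants cross > 0 → take C=(1.1688,1.4133) (cross=8.480)
ex = (C−B)/|BC| = (0.9988,0.0488); ey = (-0.0488,0.9988)
P = B + 1.78·ex + -1.27·ey = (-1.9854,-0.0122)

-1.99 -0.01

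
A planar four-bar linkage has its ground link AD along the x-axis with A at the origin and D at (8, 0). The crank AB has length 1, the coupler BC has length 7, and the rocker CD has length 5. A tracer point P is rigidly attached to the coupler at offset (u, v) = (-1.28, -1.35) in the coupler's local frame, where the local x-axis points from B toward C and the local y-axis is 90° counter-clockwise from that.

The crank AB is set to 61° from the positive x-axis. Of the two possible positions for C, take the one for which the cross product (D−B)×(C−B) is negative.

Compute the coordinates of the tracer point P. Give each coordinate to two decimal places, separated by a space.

-1.38 0.88

A=(0,0), D=(8.00,0)
B = A + 1.00·(cos61°, sin61°) = (0.4848, 0.8746)
|BD| = 7.5659
circle(B,7.00) ∩ circle(D,5.00): a=5.3690, h=4.4915
  candidates: C₊=(6.3371,4.7154) cross=33.982; C₋=(5.2986,-4.2074) cross=-33.982
  mode - wants cross < 0 → take C=(5.2986,-4.2074) (cross=-33.982)
ex = (C−B)/|BC| = (0.6877,-0.7260); ey = (0.7260,0.6877)
P = B + -1.28·ex + -1.35·ey = (-1.3755,0.8755)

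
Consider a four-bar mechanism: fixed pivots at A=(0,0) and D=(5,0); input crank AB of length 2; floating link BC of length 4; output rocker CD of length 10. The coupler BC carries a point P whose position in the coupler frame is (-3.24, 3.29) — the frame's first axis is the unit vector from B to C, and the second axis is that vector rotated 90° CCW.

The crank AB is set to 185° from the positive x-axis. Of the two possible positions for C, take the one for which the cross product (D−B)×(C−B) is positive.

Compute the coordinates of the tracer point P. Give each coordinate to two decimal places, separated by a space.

A=(0,0), D=(5.00,0)
B = A + 2.00·(cos185°, sin185°) = (-1.9924, -0.1743)
|BD| = 6.9946
circle(B,4.00) ∩ circle(D,10.00): a=-2.5074, h=3.1166
  candidates: C₊=(-4.5767,2.8788) cross=21.799; C₋=(-4.4213,-3.3524) cross=-21.799
  mode + wants cross > 0 → take C=(-4.5767,2.8788) (cross=21.799)
ex = (C−B)/|BC| = (-0.6461,0.7633); ey = (-0.7633,-0.6461)
P = B + -3.24·ex + 3.29·ey = (-2.4103,-4.7729)

-2.41 -4.77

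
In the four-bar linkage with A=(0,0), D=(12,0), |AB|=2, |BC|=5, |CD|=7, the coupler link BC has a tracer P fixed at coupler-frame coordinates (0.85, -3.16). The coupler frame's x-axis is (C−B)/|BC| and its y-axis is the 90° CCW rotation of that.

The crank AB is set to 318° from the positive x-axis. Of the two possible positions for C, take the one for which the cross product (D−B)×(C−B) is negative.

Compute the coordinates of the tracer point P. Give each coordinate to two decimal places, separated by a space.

A=(0,0), D=(12.00,0)
B = A + 2.00·(cos318°, sin318°) = (1.4863, -1.3383)
|BD| = 10.5985
circle(B,5.00) ∩ circle(D,7.00): a=4.1670, h=2.7633
  candidates: C₊=(5.2711,1.9291) cross=29.287; C₋=(5.9689,-3.5533) cross=-29.287
  mode - wants cross < 0 → take C=(5.9689,-3.5533) (cross=-29.287)
ex = (C−B)/|BC| = (0.8965,-0.4430); ey = (0.4430,0.8965)
P = B + 0.85·ex + -3.16·ey = (0.8484,-4.5478)

0.85 -4.55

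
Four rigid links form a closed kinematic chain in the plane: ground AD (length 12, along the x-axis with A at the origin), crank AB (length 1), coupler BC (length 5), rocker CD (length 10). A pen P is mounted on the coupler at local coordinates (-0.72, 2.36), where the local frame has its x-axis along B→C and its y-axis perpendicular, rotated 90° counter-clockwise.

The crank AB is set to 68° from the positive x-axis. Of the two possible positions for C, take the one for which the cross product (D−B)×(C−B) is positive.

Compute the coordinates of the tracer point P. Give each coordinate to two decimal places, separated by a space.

A=(0,0), D=(12.00,0)
B = A + 1.00·(cos68°, sin68°) = (0.3746, 0.9272)
|BD| = 11.6623
circle(B,5.00) ∩ circle(D,10.00): a=2.6157, h=4.2613
  candidates: C₊=(3.3208,4.9670) cross=49.696; C₋=(2.6432,-3.5285) cross=-49.696
  mode + wants cross > 0 → take C=(3.3208,4.9670) (cross=49.696)
ex = (C−B)/|BC| = (0.5892,0.8080); ey = (-0.8080,0.5892)
P = B + -0.72·ex + 2.36·ey = (-1.9564,1.7360)

-1.96 1.74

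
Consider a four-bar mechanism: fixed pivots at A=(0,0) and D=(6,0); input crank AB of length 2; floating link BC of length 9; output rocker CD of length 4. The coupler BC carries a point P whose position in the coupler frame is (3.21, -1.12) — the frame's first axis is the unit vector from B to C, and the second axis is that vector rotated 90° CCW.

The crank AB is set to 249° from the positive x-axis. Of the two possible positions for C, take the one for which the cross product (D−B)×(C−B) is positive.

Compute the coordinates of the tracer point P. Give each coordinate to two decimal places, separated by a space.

2.45 -0.62

A=(0,0), D=(6.00,0)
B = A + 2.00·(cos249°, sin249°) = (-0.7167, -1.8672)
|BD| = 6.9714
circle(B,9.00) ∩ circle(D,4.00): a=8.1476, h=3.8232
  candidates: C₊=(6.1092,3.9985) cross=26.653; C₋=(8.1572,-3.3685) cross=-26.653
  mode + wants cross > 0 → take C=(6.1092,3.9985) (cross=26.653)
ex = (C−B)/|BC| = (0.7584,0.6517); ey = (-0.6517,0.7584)
P = B + 3.21·ex + -1.12·ey = (2.4478,-0.6245)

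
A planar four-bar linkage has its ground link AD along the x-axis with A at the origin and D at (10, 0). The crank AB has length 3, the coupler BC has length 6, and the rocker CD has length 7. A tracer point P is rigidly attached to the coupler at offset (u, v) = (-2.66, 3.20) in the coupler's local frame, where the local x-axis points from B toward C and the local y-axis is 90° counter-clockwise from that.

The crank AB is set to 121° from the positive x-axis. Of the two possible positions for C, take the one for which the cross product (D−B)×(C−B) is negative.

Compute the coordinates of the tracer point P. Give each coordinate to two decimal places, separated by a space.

A=(0,0), D=(10.00,0)
B = A + 3.00·(cos121°, sin121°) = (-1.5451, 2.5715)
|BD| = 11.8280
circle(B,6.00) ∩ circle(D,7.00): a=5.3645, h=2.6875
  candidates: C₊=(4.2753,4.0284) cross=31.787; C₋=(3.1068,-1.2180) cross=-31.787
  mode - wants cross < 0 → take C=(3.1068,-1.2180) (cross=-31.787)
ex = (C−B)/|BC| = (0.7753,-0.6316); ey = (0.6316,0.7753)
P = B + -2.66·ex + 3.20·ey = (-1.5864,6.7325)

-1.59 6.73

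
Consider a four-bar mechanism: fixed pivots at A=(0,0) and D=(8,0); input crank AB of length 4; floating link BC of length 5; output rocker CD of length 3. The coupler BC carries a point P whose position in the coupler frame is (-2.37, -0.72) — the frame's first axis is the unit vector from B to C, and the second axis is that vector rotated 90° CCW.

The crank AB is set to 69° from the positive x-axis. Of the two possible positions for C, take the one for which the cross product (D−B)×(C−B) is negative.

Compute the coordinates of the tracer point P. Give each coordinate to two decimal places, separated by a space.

A=(0,0), D=(8.00,0)
B = A + 4.00·(cos69°, sin69°) = (1.4335, 3.7343)
|BD| = 7.5541
circle(B,5.00) ∩ circle(D,3.00): a=4.8361, h=1.2698
  candidates: C₊=(6.2650,2.4474) cross=9.592; C₋=(5.0096,0.2399) cross=-9.592
  mode - wants cross < 0 → take C=(5.0096,0.2399) (cross=-9.592)
ex = (C−B)/|BC| = (0.7152,-0.6989); ey = (0.6989,0.7152)
P = B + -2.37·ex + -0.72·ey = (-0.7648,4.8757)

-0.76 4.88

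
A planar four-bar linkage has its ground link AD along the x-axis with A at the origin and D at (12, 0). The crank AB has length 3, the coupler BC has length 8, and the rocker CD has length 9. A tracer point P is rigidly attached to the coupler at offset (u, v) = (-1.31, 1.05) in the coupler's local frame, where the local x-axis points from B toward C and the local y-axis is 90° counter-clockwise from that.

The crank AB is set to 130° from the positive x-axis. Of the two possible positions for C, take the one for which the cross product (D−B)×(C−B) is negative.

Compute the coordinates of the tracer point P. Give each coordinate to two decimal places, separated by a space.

A=(0,0), D=(12.00,0)
B = A + 3.00·(cos130°, sin130°) = (-1.9284, 2.2981)
|BD| = 14.1167
circle(B,8.00) ∩ circle(D,9.00): a=6.4562, h=4.7241
  candidates: C₊=(5.2108,5.9082) cross=66.689; C₋=(3.6727,-3.4140) cross=-66.689
  mode - wants cross < 0 → take C=(3.6727,-3.4140) (cross=-66.689)
ex = (C−B)/|BC| = (0.7001,-0.7140); ey = (0.7140,0.7001)
P = B + -1.31·ex + 1.05·ey = (-2.0958,3.9686)

-2.10 3.97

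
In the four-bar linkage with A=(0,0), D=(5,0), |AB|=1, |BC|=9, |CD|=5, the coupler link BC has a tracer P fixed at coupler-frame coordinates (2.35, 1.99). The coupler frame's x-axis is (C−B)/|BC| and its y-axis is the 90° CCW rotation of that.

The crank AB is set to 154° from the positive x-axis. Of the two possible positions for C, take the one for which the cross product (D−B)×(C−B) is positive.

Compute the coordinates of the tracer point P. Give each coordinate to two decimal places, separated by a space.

0.29 3.28

A=(0,0), D=(5.00,0)
B = A + 1.00·(cos154°, sin154°) = (-0.8988, 0.4384)
|BD| = 5.9151
circle(B,9.00) ∩ circle(D,5.00): a=7.6912, h=4.6739
  candidates: C₊=(7.1177,4.5294) cross=27.646; C₋=(6.4249,-4.7927) cross=-27.646
  mode + wants cross > 0 → take C=(7.1177,4.5294) (cross=27.646)
ex = (C−B)/|BC| = (0.8907,0.4546); ey = (-0.4546,0.8907)
P = B + 2.35·ex + 1.99·ey = (0.2898,3.2791)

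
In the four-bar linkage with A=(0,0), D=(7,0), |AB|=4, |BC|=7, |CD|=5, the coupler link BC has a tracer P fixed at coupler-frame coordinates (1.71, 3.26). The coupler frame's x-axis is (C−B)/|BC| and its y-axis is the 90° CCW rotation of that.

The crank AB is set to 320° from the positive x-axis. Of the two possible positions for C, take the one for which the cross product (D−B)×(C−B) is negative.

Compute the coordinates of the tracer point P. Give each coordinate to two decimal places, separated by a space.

A=(0,0), D=(7.00,0)
B = A + 4.00·(cos320°, sin320°) = (3.0642, -2.5712)
|BD| = 4.7012
circle(B,7.00) ∩ circle(D,5.00): a=4.9031, h=4.9959
  candidates: C₊=(4.4367,4.2930) cross=23.487; C₋=(9.9014,-4.0721) cross=-23.487
  mode - wants cross < 0 → take C=(9.9014,-4.0721) (cross=-23.487)
ex = (C−B)/|BC| = (0.9767,-0.2144); ey = (0.2144,0.9767)
P = B + 1.71·ex + 3.26·ey = (5.4334,0.2464)

5.43 0.25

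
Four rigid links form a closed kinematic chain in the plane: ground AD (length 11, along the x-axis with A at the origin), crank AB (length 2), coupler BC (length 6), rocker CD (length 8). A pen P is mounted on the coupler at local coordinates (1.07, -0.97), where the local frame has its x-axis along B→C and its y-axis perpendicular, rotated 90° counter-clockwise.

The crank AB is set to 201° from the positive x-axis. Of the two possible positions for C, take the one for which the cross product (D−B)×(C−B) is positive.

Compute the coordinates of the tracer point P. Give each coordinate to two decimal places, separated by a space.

-0.46 -1.02

A=(0,0), D=(11.00,0)
B = A + 2.00·(cos201°, sin201°) = (-1.8672, -0.7167)
|BD| = 12.8871
circle(B,6.00) ∩ circle(D,8.00): a=5.3572, h=2.7019
  candidates: C₊=(3.3315,2.2790) cross=34.820; C₋=(3.6320,-3.1165) cross=-34.820
  mode + wants cross > 0 → take C=(3.3315,2.2790) (cross=34.820)
ex = (C−B)/|BC| = (0.8664,0.4993); ey = (-0.4993,0.8664)
P = B + 1.07·ex + -0.97·ey = (-0.4558,-1.0229)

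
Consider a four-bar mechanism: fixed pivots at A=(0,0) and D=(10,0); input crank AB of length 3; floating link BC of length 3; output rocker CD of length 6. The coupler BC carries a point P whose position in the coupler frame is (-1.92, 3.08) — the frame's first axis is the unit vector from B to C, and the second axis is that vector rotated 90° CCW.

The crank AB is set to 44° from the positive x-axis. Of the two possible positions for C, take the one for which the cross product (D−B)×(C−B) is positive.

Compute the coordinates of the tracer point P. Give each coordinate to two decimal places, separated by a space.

-0.78 4.21

A=(0,0), D=(10.00,0)
B = A + 3.00·(cos44°, sin44°) = (2.1580, 2.0840)
|BD| = 8.1142
circle(B,3.00) ∩ circle(D,6.00): a=2.3933, h=1.8089
  candidates: C₊=(4.9356,3.2175) cross=14.677; C₋=(4.0065,-0.2789) cross=-14.677
  mode + wants cross > 0 → take C=(4.9356,3.2175) (cross=14.677)
ex = (C−B)/|BC| = (0.9259,0.3778); ey = (-0.3778,0.9259)
P = B + -1.92·ex + 3.08·ey = (-0.7834,4.2102)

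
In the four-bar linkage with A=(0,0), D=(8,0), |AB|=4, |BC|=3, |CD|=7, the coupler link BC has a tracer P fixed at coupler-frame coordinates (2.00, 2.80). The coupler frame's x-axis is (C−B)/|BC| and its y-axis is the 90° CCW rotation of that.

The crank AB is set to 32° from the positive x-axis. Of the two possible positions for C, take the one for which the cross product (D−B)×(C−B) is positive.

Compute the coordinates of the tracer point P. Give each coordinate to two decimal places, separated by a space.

A=(0,0), D=(8.00,0)
B = A + 4.00·(cos32°, sin32°) = (3.3922, 2.1197)
|BD| = 5.0720
circle(B,3.00) ∩ circle(D,7.00): a=-1.4073, h=2.6495
  candidates: C₊=(3.2210,5.1148) cross=13.438; C₋=(1.0065,0.3008) cross=-13.438
  mode + wants cross > 0 → take C=(3.2210,5.1148) (cross=13.438)
ex = (C−B)/|BC| = (-0.0571,0.9984); ey = (-0.9984,-0.0571)
P = B + 2.00·ex + 2.80·ey = (0.4826,3.9566)

0.48 3.96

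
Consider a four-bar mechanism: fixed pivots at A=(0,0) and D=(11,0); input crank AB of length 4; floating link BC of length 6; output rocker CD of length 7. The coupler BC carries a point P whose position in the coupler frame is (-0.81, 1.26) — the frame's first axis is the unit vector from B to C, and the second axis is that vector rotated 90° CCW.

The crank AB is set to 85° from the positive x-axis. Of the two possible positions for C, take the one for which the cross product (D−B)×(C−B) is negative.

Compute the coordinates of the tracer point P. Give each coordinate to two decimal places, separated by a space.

A=(0,0), D=(11.00,0)
B = A + 4.00·(cos85°, sin85°) = (0.3486, 3.9848)
|BD| = 11.3723
circle(B,6.00) ∩ circle(D,7.00): a=5.1146, h=3.1370
  candidates: C₊=(6.2382,5.1308) cross=35.675; C₋=(4.0398,-0.7455) cross=-35.675
  mode - wants cross < 0 → take C=(4.0398,-0.7455) (cross=-35.675)
ex = (C−B)/|BC| = (0.6152,-0.7884); ey = (0.7884,0.6152)
P = B + -0.81·ex + 1.26·ey = (0.8437,5.3985)

0.84 5.40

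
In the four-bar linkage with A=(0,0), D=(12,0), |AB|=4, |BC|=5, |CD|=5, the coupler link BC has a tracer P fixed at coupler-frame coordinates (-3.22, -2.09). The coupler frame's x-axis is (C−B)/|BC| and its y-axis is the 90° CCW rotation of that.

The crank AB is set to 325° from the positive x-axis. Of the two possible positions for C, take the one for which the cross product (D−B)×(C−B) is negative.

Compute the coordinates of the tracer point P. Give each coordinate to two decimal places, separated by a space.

A=(0,0), D=(12.00,0)
B = A + 4.00·(cos325°, sin325°) = (3.2766, -2.2943)
|BD| = 9.0201
circle(B,5.00) ∩ circle(D,5.00): a=4.5100, h=2.1586
  candidates: C₊=(7.0892,0.9405) cross=19.471; C₋=(8.1874,-3.2348) cross=-19.471
  mode - wants cross < 0 → take C=(8.1874,-3.2348) (cross=-19.471)
ex = (C−B)/|BC| = (0.9822,-0.1881); ey = (0.1881,0.9822)
P = B + -3.22·ex + -2.09·ey = (-0.2790,-3.7413)

-0.28 -3.74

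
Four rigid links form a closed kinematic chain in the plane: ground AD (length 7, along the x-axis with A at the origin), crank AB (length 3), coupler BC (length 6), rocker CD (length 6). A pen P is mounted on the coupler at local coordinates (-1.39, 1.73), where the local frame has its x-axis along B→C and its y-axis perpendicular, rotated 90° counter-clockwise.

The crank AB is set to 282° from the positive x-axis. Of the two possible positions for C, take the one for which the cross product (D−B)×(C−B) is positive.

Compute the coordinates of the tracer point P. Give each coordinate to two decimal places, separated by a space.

A=(0,0), D=(7.00,0)
B = A + 3.00·(cos282°, sin282°) = (0.6237, -2.9344)
|BD| = 7.0191
circle(B,6.00) ∩ circle(D,6.00): a=3.5095, h=4.8665
  candidates: C₊=(1.7773,2.9536) cross=34.159; C₋=(5.8464,-5.8881) cross=-34.159
  mode + wants cross > 0 → take C=(1.7773,2.9536) (cross=34.159)
ex = (C−B)/|BC| = (0.1923,0.9813); ey = (-0.9813,0.1923)
P = B + -1.39·ex + 1.73·ey = (-1.3412,-3.9659)

-1.34 -3.97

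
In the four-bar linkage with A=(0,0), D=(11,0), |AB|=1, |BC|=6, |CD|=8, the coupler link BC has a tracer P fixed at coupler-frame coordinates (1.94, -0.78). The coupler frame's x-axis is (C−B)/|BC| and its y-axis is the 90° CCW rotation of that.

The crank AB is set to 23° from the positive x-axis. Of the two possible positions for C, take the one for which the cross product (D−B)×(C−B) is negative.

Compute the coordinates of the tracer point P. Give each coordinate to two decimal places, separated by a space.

A=(0,0), D=(11.00,0)
B = A + 1.00·(cos23°, sin23°) = (0.9205, 0.3907)
|BD| = 10.0871
circle(B,6.00) ∩ circle(D,8.00): a=3.6556, h=4.7578
  candidates: C₊=(4.7577,5.0033) cross=47.992; C₋=(4.3891,-4.5051) cross=-47.992
  mode - wants cross < 0 → take C=(4.3891,-4.5051) (cross=-47.992)
ex = (C−B)/|BC| = (0.5781,-0.8160); ey = (0.8160,0.5781)
P = B + 1.94·ex + -0.78·ey = (1.4056,-1.6432)

1.41 -1.64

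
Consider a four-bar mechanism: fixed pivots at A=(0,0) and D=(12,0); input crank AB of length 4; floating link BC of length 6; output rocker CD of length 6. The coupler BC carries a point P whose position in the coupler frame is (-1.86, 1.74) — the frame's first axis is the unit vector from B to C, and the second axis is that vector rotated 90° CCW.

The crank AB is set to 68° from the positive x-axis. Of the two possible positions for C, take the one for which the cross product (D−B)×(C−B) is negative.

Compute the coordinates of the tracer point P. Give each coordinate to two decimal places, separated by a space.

1.25 6.24

A=(0,0), D=(12.00,0)
B = A + 4.00·(cos68°, sin68°) = (1.4984, 3.7087)
|BD| = 11.1372
circle(B,6.00) ∩ circle(D,6.00): a=5.5686, h=2.2340
  candidates: C₊=(7.4931,3.9608) cross=24.880; C₋=(6.0053,-0.2521) cross=-24.880
  mode - wants cross < 0 → take C=(6.0053,-0.2521) (cross=-24.880)
ex = (C−B)/|BC| = (0.7511,-0.6601); ey = (0.6601,0.7511)
P = B + -1.86·ex + 1.74·ey = (1.2499,6.2436)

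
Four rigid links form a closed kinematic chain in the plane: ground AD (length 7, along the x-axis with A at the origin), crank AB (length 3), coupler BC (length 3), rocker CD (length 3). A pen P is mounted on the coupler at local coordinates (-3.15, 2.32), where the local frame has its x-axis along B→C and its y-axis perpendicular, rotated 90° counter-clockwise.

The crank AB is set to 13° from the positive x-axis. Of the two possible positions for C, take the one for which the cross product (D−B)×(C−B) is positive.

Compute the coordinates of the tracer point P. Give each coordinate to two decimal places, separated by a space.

A=(0,0), D=(7.00,0)
B = A + 3.00·(cos13°, sin13°) = (2.9231, 0.6749)
|BD| = 4.1324
circle(B,3.00) ∩ circle(D,3.00): a=2.0662, h=2.1751
  candidates: C₊=(5.3168,2.4833) cross=8.988; C₋=(4.6063,-1.8084) cross=-8.988
  mode + wants cross > 0 → take C=(5.3168,2.4833) (cross=8.988)
ex = (C−B)/|BC| = (0.7979,0.6028); ey = (-0.6028,0.7979)
P = B + -3.15·ex + 2.32·ey = (-0.9887,0.6271)

-0.99 0.63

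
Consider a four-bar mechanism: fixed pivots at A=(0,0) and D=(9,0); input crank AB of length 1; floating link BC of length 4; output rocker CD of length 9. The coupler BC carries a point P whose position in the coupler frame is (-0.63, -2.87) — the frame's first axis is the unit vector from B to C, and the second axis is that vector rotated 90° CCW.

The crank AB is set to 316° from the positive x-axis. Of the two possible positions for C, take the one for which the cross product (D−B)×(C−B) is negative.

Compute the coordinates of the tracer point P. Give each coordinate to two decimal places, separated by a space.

-2.21 -0.49

A=(0,0), D=(9.00,0)
B = A + 1.00·(cos316°, sin316°) = (0.7193, -0.6947)
|BD| = 8.3097
circle(B,4.00) ∩ circle(D,9.00): a=0.2438, h=3.9926
  candidates: C₊=(0.6285,3.3043) cross=33.177; C₋=(1.2961,-4.6529) cross=-33.177
  mode - wants cross < 0 → take C=(1.2961,-4.6529) (cross=-33.177)
ex = (C−B)/|BC| = (0.1442,-0.9896); ey = (0.9896,0.1442)
P = B + -0.63·ex + -2.87·ey = (-2.2115,-0.4850)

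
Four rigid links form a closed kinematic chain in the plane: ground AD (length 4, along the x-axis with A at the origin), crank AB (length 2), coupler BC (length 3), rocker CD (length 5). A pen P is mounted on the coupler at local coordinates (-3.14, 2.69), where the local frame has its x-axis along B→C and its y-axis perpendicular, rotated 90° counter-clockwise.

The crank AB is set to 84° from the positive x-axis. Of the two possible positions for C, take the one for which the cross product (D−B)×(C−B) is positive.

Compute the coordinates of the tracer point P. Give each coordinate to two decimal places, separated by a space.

A=(0,0), D=(4.00,0)
B = A + 2.00·(cos84°, sin84°) = (0.2091, 1.9890)
|BD| = 4.2811
circle(B,3.00) ∩ circle(D,5.00): a=0.2718, h=2.9877
  candidates: C₊=(1.8379,4.5084) cross=12.790; C₋=(-0.9383,-0.7829) cross=-12.790
  mode + wants cross > 0 → take C=(1.8379,4.5084) (cross=12.790)
ex = (C−B)/|BC| = (0.5429,0.8398); ey = (-0.8398,0.5429)
P = B + -3.14·ex + 2.69·ey = (-3.7548,0.8127)

-3.75 0.81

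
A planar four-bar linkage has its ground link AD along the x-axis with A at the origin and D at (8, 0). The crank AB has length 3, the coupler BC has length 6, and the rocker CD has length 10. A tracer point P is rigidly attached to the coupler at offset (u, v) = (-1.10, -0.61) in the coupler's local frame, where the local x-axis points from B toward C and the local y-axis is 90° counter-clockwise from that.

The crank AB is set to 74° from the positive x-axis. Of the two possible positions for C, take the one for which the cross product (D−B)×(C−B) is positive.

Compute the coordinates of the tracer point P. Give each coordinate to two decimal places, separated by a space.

A=(0,0), D=(8.00,0)
B = A + 3.00·(cos74°, sin74°) = (0.8269, 2.8838)
|BD| = 7.7311
circle(B,6.00) ∩ circle(D,10.00): a=-0.2736, h=5.9938
  candidates: C₊=(2.8088,8.5470) cross=46.338; C₋=(-1.6627,-2.5753) cross=-46.338
  mode + wants cross > 0 → take C=(2.8088,8.5470) (cross=46.338)
ex = (C−B)/|BC| = (0.3303,0.9439); ey = (-0.9439,0.3303)
P = B + -1.10·ex + -0.61·ey = (1.0393,1.6440)

1.04 1.64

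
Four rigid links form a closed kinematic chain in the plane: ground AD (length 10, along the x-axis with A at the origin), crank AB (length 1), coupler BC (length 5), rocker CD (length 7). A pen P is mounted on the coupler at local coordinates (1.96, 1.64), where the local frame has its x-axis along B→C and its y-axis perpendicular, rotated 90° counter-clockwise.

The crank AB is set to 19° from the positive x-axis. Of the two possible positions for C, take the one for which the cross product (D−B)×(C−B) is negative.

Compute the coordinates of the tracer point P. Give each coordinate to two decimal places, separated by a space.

3.44 -0.22

A=(0,0), D=(10.00,0)
B = A + 1.00·(cos19°, sin19°) = (0.9455, 0.3256)
|BD| = 9.0603
circle(B,5.00) ∩ circle(D,7.00): a=3.2057, h=3.8371
  candidates: C₊=(4.2870,4.0450) cross=34.765; C₋=(4.0113,-3.6243) cross=-34.765
  mode - wants cross < 0 → take C=(4.0113,-3.6243) (cross=-34.765)
ex = (C−B)/|BC| = (0.6132,-0.7900); ey = (0.7900,0.6132)
P = B + 1.96·ex + 1.64·ey = (3.4428,-0.2172)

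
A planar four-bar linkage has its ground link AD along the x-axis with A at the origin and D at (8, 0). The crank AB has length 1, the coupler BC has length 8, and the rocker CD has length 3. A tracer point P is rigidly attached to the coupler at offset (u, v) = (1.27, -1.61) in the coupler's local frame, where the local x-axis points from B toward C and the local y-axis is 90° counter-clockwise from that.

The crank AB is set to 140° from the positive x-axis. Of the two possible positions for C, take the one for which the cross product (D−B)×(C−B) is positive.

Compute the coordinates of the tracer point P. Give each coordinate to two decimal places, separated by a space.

A=(0,0), D=(8.00,0)
B = A + 1.00·(cos140°, sin140°) = (-0.7660, 0.6428)
|BD| = 8.7896
circle(B,8.00) ∩ circle(D,3.00): a=7.5235, h=2.7197
  candidates: C₊=(6.9362,2.8051) cross=23.905; C₋=(6.5384,-2.6199) cross=-23.905
  mode + wants cross > 0 → take C=(6.9362,2.8051) (cross=23.905)
ex = (C−B)/|BC| = (0.9628,0.2703); ey = (-0.2703,0.9628)
P = B + 1.27·ex + -1.61·ey = (0.8918,-0.5640)

0.89 -0.56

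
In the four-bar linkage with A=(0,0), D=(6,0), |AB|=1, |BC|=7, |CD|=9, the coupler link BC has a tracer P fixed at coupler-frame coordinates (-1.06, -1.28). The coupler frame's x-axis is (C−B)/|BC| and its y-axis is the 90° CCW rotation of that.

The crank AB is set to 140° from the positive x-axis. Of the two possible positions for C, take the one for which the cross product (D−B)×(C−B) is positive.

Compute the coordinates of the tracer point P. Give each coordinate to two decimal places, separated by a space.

A=(0,0), D=(6.00,0)
B = A + 1.00·(cos140°, sin140°) = (-0.7660, 0.6428)
|BD| = 6.7965
circle(B,7.00) ∩ circle(D,9.00): a=1.0441, h=6.9217
  candidates: C₊=(0.9280,7.4347) cross=47.043; C₋=(-0.3812,-6.3466) cross=-47.043
  mode + wants cross > 0 → take C=(0.9280,7.4347) (cross=47.043)
ex = (C−B)/|BC| = (0.2420,0.9703); ey = (-0.9703,0.2420)
P = B + -1.06·ex + -1.28·ey = (0.2194,-0.6955)

0.22 -0.70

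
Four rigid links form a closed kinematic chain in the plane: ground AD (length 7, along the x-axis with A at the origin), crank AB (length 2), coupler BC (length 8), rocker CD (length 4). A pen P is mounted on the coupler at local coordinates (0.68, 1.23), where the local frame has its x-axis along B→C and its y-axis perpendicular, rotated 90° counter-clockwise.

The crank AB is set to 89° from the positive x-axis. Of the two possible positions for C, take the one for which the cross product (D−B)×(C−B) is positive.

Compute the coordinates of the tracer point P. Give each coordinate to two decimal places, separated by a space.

0.40 3.36

A=(0,0), D=(7.00,0)
B = A + 2.00·(cos89°, sin89°) = (0.0349, 1.9997)
|BD| = 7.2465
circle(B,8.00) ∩ circle(D,4.00): a=6.9352, h=3.9879
  candidates: C₊=(7.8013,3.9189) cross=28.898; C₋=(5.6003,-3.7471) cross=-28.898
  mode + wants cross > 0 → take C=(7.8013,3.9189) (cross=28.898)
ex = (C−B)/|BC| = (0.9708,0.2399); ey = (-0.2399,0.9708)
P = B + 0.68·ex + 1.23·ey = (0.4000,3.3569)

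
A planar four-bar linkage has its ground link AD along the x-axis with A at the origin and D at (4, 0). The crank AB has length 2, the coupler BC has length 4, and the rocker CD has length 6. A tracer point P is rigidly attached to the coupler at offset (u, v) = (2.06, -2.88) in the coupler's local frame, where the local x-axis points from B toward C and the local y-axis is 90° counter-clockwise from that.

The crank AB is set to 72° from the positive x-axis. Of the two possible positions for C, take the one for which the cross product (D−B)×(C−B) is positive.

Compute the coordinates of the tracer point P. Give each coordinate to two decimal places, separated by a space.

A=(0,0), D=(4.00,0)
B = A + 2.00·(cos72°, sin72°) = (0.6180, 1.9021)
|BD| = 3.8802
circle(B,4.00) ∩ circle(D,6.00): a=-0.6371, h=3.9489
  candidates: C₊=(1.9985,5.6563) cross=15.323; C₋=(-1.8731,-1.2275) cross=-15.323
  mode + wants cross > 0 → take C=(1.9985,5.6563) (cross=15.323)
ex = (C−B)/|BC| = (0.3451,0.9386); ey = (-0.9386,0.3451)
P = B + 2.06·ex + -2.88·ey = (4.0320,2.8416)

4.03 2.84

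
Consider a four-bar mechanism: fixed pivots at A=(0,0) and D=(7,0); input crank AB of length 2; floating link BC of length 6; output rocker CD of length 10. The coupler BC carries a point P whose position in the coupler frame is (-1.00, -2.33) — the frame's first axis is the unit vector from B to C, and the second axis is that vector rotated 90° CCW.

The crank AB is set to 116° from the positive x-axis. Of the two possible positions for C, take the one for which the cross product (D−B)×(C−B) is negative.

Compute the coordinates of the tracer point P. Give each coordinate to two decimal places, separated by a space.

-2.95 3.26

A=(0,0), D=(7.00,0)
B = A + 2.00·(cos116°, sin116°) = (-0.8767, 1.7976)
|BD| = 8.0793
circle(B,6.00) ∩ circle(D,10.00): a=0.0789, h=5.9995
  candidates: C₊=(0.5350,7.6291) cross=48.471; C₋=(-2.1347,-4.0691) cross=-48.471
  mode - wants cross < 0 → take C=(-2.1347,-4.0691) (cross=-48.471)
ex = (C−B)/|BC| = (-0.2097,-0.9778); ey = (0.9778,-0.2097)
P = B + -1.00·ex + -2.33·ey = (-2.9453,3.2639)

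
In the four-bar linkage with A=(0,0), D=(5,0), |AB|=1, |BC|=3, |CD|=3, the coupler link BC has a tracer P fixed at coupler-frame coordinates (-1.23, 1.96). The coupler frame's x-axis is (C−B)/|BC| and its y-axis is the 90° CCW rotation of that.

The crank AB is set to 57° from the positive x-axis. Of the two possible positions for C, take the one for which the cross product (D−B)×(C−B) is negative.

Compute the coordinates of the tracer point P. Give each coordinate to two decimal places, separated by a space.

A=(0,0), D=(5.00,0)
B = A + 1.00·(cos57°, sin57°) = (0.5446, 0.8387)
|BD| = 4.5336
circle(B,3.00) ∩ circle(D,3.00): a=2.2668, h=1.9651
  candidates: C₊=(3.1358,2.3505) cross=8.909; C₋=(2.4088,-1.5118) cross=-8.909
  mode - wants cross < 0 → take C=(2.4088,-1.5118) (cross=-8.909)
ex = (C−B)/|BC| = (0.6214,-0.7835); ey = (0.7835,0.6214)
P = B + -1.23·ex + 1.96·ey = (1.3160,3.0203)

1.32 3.02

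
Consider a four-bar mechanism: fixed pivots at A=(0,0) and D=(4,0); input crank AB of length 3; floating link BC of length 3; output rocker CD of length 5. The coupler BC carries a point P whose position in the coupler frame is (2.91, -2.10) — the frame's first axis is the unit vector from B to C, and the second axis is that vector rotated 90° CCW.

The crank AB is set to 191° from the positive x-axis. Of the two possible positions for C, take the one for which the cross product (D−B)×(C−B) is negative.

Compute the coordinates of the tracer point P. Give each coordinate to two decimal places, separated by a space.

-1.72 -3.94

A=(0,0), D=(4.00,0)
B = A + 3.00·(cos191°, sin191°) = (-2.9449, -0.5724)
|BD| = 6.9684
circle(B,3.00) ∩ circle(D,5.00): a=2.3362, h=1.8821
  candidates: C₊=(-0.7712,1.4952) cross=13.115; C₋=(-0.4620,-2.2562) cross=-13.115
  mode - wants cross < 0 → take C=(-0.4620,-2.2562) (cross=-13.115)
ex = (C−B)/|BC| = (0.8276,-0.5613); ey = (0.5613,0.8276)
P = B + 2.91·ex + -2.10·ey = (-1.7152,-3.9438)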